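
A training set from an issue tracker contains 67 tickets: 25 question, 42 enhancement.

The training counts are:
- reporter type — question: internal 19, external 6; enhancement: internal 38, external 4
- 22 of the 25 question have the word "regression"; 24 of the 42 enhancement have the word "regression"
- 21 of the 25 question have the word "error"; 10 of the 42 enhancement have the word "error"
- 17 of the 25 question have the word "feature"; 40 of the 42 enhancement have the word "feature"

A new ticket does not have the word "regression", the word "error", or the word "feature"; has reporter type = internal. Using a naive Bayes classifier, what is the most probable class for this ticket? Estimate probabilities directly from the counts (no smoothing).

question: (25/67) × (19/25) × (3/25) × (4/25) × (8/25) ≈ 0.00174233
enhancement: (42/67) × (38/42) × (18/42) × (32/42) × (2/42) ≈ 0.00881888
Highest score → enhancement.

enhancement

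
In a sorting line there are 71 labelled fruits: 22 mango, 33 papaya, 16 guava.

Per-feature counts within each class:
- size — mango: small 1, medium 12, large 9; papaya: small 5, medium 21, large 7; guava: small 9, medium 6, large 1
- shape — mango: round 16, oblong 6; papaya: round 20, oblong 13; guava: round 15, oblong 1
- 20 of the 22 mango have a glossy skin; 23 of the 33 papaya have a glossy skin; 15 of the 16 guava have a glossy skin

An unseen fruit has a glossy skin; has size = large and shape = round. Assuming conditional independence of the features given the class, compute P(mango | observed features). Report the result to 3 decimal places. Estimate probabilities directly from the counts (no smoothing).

mango: (22/71) × (9/22) × (16/22) × (20/22) ≈ 0.0838086
papaya: (33/71) × (7/33) × (20/33) × (23/33) ≈ 0.0416456
guava: (16/71) × (1/16) × (15/16) × (15/16) ≈ 0.012379
P(mango | x) = 0.0838086 / 0.1378332 ≈ 0.608

0.608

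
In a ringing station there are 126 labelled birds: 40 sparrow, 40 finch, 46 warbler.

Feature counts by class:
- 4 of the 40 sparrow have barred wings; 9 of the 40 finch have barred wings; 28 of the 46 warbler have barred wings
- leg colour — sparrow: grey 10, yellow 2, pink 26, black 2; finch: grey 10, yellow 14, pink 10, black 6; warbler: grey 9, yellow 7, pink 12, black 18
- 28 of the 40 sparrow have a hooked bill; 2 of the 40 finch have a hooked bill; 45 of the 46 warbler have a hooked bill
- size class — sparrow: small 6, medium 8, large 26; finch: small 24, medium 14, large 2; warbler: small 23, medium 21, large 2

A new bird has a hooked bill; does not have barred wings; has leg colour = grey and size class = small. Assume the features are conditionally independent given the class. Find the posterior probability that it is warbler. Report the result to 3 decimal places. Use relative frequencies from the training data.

sparrow: (40/126) × (36/40) × (10/40) × (28/40) × (6/40) = 0.0075
finch: (40/126) × (31/40) × (10/40) × (2/40) × (24/40) ≈ 0.00184524
warbler: (46/126) × (18/46) × (9/46) × (45/46) × (23/46) ≈ 0.0136713
P(warbler | x) = 0.0136713 / 0.02301654 ≈ 0.594

0.594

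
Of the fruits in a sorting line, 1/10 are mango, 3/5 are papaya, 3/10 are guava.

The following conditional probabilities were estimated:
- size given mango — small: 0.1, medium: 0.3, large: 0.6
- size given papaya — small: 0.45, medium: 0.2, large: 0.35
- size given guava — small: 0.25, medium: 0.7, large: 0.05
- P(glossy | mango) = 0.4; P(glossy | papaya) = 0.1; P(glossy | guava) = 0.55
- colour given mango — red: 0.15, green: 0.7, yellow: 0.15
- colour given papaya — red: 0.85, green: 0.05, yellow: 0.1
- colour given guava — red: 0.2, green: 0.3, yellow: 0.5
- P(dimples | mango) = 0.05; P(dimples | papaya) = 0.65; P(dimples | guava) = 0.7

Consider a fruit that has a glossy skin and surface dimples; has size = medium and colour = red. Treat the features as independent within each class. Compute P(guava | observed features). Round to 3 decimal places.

0.706

mango: 0.1 × 0.3 × 0.4 × 0.15 × 0.05 = 0.00009
papaya: 0.6 × 0.2 × 0.1 × 0.85 × 0.65 = 0.00663
guava: 0.3 × 0.7 × 0.55 × 0.2 × 0.7 = 0.01617
P(guava | x) = 0.01617 / 0.02289 ≈ 0.706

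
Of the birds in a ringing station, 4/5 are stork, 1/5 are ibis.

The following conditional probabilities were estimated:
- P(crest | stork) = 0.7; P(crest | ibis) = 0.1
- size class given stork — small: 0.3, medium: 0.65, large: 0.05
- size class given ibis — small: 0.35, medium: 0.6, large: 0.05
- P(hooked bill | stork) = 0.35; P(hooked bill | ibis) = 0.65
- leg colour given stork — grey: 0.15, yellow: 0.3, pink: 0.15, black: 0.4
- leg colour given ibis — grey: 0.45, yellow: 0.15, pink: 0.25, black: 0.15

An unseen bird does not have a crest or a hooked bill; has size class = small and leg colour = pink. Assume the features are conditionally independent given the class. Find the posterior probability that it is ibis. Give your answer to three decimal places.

stork: 0.8 × (1−0.7) × 0.3 × (1−0.35) × 0.15 = 0.00702
ibis: 0.2 × (1−0.1) × 0.35 × (1−0.65) × 0.25 = 0.0055125
P(ibis | x) = 0.0055125 / 0.0125325 ≈ 0.440

0.440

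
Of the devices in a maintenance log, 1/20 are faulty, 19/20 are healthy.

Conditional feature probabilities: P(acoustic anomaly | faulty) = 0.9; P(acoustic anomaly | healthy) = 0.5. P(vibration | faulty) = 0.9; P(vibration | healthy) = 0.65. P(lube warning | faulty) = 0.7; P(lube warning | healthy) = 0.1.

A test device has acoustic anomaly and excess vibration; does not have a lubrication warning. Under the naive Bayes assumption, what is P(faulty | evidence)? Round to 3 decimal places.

0.042

faulty: 0.05 × 0.9 × 0.9 × (1−0.7) = 0.01215
healthy: 0.95 × 0.5 × 0.65 × (1−0.1) = 0.277875
P(faulty | x) = 0.01215 / 0.290025 ≈ 0.042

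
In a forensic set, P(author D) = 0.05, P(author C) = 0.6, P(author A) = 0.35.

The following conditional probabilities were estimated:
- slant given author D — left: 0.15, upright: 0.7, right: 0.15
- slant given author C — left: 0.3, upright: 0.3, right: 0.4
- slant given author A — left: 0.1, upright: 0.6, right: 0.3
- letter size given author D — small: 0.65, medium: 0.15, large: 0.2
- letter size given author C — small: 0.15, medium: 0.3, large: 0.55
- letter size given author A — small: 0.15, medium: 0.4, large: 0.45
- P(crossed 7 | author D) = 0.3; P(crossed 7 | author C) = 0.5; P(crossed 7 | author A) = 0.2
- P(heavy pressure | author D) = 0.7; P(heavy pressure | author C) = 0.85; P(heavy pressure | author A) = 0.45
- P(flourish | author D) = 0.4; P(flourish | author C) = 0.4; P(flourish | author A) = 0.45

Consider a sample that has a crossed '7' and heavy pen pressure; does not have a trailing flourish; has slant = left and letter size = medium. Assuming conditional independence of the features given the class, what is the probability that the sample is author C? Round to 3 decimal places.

author D: 0.05 × 0.15 × 0.15 × 0.3 × 0.7 × (1−0.4) = 0.00014175
author C: 0.6 × 0.3 × 0.3 × 0.5 × 0.85 × (1−0.4) = 0.01377
author A: 0.35 × 0.1 × 0.4 × 0.2 × 0.45 × (1−0.45) = 0.000693
P(author C | x) = 0.01377 / 0.01460475 ≈ 0.943

0.943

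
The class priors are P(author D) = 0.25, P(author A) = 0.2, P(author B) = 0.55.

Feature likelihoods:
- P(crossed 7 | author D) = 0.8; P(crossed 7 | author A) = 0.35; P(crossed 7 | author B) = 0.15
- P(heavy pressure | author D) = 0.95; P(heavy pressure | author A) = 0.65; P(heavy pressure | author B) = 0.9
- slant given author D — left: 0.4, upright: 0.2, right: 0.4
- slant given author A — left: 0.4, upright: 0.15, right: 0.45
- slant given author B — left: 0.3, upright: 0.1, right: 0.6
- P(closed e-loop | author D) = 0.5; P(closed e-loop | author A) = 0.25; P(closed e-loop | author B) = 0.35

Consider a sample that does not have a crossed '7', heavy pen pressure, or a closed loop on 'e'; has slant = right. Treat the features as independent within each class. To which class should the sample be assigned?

author B

author D: 0.25 × (1−0.8) × (1−0.95) × 0.4 × (1−0.5) = 0.0005
author A: 0.2 × (1−0.35) × (1−0.65) × 0.45 × (1−0.25) = 0.01535625
author B: 0.55 × (1−0.15) × (1−0.9) × 0.6 × (1−0.35) = 0.0182325
Highest score → author B.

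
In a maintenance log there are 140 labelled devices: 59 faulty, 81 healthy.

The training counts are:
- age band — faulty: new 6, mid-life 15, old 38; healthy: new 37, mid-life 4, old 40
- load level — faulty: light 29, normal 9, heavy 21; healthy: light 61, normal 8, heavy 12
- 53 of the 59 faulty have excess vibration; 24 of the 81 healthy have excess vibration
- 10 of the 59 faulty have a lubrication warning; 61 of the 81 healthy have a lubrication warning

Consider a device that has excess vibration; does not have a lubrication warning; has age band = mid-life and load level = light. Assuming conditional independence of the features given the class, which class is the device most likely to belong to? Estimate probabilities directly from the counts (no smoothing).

faulty: (59/140) × (15/59) × (29/59) × (53/59) × (49/59) ≈ 0.0392896
healthy: (81/140) × (4/81) × (61/81) × (24/81) × (20/81) ≈ 0.00157416
Highest score → faulty.

faulty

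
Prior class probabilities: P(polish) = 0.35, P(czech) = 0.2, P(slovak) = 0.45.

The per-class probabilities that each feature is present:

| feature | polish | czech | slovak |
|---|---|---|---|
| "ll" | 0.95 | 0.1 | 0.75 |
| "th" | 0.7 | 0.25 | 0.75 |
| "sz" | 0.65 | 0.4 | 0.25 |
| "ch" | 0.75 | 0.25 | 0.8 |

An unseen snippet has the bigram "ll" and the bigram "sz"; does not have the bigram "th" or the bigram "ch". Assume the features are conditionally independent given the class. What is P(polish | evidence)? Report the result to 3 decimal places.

0.650

polish: 0.35 × 0.95 × (1−0.7) × 0.65 × (1−0.75) = 0.016209375
czech: 0.2 × 0.1 × (1−0.25) × 0.4 × (1−0.25) = 0.0045
slovak: 0.45 × 0.75 × (1−0.75) × 0.25 × (1−0.8) = 0.00421875
P(polish | x) = 0.016209375 / 0.024928125 ≈ 0.650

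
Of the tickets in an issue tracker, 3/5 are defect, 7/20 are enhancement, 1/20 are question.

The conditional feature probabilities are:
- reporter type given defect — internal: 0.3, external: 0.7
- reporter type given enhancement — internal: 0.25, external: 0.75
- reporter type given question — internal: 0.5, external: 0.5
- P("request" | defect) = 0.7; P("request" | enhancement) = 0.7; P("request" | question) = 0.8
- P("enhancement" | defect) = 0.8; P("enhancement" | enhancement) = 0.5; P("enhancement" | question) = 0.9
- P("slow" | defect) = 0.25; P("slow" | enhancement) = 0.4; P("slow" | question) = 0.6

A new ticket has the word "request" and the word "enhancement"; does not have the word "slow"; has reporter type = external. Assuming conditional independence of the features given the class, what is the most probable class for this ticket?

defect: 0.6 × 0.7 × 0.7 × 0.8 × (1−0.25) = 0.1764
enhancement: 0.35 × 0.75 × 0.7 × 0.5 × (1−0.4) = 0.055125
question: 0.05 × 0.5 × 0.8 × 0.9 × (1−0.6) = 0.0072
Highest score → defect.

defect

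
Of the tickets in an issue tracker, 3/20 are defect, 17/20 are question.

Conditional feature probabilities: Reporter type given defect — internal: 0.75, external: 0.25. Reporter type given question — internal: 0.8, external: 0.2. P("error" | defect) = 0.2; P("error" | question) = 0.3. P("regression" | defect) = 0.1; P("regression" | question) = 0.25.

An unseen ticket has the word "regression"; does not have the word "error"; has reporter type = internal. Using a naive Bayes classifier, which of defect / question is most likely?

question

defect: 0.15 × 0.75 × (1−0.2) × 0.1 = 0.009
question: 0.85 × 0.8 × (1−0.3) × 0.25 = 0.119
Highest score → question.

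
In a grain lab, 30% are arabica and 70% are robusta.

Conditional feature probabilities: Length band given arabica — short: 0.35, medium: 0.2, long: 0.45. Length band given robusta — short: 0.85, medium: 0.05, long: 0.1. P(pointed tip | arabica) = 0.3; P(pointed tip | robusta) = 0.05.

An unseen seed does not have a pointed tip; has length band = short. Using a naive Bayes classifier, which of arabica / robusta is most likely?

robusta

arabica: 0.3 × 0.35 × (1−0.3) = 0.0735
robusta: 0.7 × 0.85 × (1−0.05) = 0.56525
Highest score → robusta.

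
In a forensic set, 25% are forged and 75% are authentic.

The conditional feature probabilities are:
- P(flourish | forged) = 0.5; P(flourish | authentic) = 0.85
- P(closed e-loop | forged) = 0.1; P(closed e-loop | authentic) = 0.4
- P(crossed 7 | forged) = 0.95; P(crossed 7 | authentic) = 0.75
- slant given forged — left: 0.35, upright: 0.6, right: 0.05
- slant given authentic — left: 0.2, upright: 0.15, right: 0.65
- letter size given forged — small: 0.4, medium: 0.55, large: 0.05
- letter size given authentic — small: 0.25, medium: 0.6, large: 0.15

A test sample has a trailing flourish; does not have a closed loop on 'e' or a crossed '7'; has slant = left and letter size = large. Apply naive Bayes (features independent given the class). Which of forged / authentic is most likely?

authentic

forged: 0.25 × 0.5 × (1−0.1) × (1−0.95) × 0.35 × 0.05 = 0.0000984375
authentic: 0.75 × 0.85 × (1−0.4) × (1−0.75) × 0.2 × 0.15 = 0.00286875
Highest score → authentic.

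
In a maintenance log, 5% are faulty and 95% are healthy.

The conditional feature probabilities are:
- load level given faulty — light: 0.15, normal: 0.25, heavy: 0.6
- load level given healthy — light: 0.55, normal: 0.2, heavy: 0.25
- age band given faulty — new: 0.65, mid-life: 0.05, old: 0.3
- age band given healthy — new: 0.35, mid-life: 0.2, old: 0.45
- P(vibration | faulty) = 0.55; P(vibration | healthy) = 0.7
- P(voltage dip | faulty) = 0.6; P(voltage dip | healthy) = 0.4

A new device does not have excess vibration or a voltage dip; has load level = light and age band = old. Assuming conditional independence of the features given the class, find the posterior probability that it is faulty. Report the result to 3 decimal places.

faulty: 0.05 × 0.15 × 0.3 × (1−0.55) × (1−0.6) = 0.000405
healthy: 0.95 × 0.55 × 0.45 × (1−0.7) × (1−0.4) = 0.0423225
P(faulty | x) = 0.000405 / 0.0427275 ≈ 0.009

0.009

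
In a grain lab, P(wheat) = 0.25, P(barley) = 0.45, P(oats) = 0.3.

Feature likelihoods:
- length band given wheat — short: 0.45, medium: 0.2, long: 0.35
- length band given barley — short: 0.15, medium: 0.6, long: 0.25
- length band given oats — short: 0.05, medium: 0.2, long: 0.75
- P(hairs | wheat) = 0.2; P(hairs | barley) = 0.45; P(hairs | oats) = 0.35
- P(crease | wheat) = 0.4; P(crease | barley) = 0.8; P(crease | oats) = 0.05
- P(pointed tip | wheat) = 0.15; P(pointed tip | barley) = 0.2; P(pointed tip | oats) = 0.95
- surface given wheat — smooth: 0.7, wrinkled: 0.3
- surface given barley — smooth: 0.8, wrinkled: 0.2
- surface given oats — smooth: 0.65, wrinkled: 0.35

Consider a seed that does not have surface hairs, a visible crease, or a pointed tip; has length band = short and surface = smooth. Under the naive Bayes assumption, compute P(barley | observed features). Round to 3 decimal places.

0.128

wheat: 0.25 × 0.45 × (1−0.2) × (1−0.4) × (1−0.15) × 0.7 = 0.03213
barley: 0.45 × 0.15 × (1−0.45) × (1−0.8) × (1−0.2) × 0.8 = 0.004752
oats: 0.3 × 0.05 × (1−0.35) × (1−0.05) × (1−0.95) × 0.65 = 0.00030103125
P(barley | x) = 0.004752 / 0.03718303125 ≈ 0.128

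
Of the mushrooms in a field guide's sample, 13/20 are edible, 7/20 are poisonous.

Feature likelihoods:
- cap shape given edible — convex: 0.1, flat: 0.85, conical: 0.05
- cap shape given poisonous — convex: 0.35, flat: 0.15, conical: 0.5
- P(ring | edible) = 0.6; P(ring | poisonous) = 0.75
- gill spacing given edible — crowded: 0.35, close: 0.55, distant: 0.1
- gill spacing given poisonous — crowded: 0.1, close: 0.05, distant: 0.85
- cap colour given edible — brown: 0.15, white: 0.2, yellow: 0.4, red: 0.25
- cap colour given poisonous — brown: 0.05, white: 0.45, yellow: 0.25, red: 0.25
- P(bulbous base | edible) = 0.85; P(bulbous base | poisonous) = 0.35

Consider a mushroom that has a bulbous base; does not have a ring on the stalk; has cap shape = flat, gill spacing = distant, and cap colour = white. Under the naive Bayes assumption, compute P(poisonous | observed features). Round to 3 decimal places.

edible: 0.65 × 0.85 × (1−0.6) × 0.1 × 0.2 × 0.85 = 0.003757
poisonous: 0.35 × 0.15 × (1−0.75) × 0.85 × 0.45 × 0.35 = 0.001757109375
P(poisonous | x) = 0.001757109375 / 0.005514109375 ≈ 0.319

0.319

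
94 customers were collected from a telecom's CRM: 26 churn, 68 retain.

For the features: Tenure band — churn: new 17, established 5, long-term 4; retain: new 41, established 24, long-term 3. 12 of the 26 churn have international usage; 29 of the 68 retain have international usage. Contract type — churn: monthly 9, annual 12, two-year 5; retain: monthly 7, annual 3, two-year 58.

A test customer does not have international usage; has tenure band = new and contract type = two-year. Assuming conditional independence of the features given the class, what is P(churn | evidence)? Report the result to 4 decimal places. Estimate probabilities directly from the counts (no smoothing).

churn: (26/94) × (17/26) × (14/26) × (5/26) ≈ 0.0187272
retain: (68/94) × (41/68) × (39/68) × (58/68) ≈ 0.213369
P(churn | x) = 0.0187272 / 0.2320962 ≈ 0.0807

0.0807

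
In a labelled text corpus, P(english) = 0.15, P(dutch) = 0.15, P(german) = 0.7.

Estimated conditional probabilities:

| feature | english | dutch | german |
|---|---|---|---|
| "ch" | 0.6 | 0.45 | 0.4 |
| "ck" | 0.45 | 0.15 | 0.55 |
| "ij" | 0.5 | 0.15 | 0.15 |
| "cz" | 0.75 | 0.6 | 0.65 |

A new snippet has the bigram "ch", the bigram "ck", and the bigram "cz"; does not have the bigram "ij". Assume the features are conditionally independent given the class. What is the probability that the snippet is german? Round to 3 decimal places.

0.807

english: 0.15 × 0.6 × 0.45 × (1−0.5) × 0.75 = 0.0151875
dutch: 0.15 × 0.45 × 0.15 × (1−0.15) × 0.6 = 0.00516375
german: 0.7 × 0.4 × 0.55 × (1−0.15) × 0.65 = 0.085085
P(german | x) = 0.085085 / 0.10543625 ≈ 0.807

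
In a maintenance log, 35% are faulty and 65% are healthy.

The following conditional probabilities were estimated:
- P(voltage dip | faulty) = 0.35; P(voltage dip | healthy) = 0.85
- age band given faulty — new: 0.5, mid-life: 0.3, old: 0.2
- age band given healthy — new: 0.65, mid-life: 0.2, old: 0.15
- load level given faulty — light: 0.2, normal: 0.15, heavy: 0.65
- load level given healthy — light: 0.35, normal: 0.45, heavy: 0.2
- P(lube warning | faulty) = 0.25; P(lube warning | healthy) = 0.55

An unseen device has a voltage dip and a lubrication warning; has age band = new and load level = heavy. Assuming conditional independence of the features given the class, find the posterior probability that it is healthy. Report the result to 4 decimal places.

faulty: 0.35 × 0.35 × 0.5 × 0.65 × 0.25 = 0.009953125
healthy: 0.65 × 0.85 × 0.65 × 0.2 × 0.55 = 0.03950375
P(healthy | x) = 0.03950375 / 0.049456875 ≈ 0.7988

0.7988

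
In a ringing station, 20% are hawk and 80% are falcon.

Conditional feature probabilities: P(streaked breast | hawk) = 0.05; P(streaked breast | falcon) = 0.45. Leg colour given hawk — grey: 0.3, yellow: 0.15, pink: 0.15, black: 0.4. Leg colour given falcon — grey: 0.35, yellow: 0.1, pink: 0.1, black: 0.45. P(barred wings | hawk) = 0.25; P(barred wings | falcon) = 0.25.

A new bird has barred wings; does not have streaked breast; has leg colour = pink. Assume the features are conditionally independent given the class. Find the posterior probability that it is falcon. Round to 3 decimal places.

hawk: 0.2 × (1−0.05) × 0.15 × 0.25 = 0.007125
falcon: 0.8 × (1−0.45) × 0.1 × 0.25 = 0.011
P(falcon | x) = 0.011 / 0.018125 ≈ 0.607

0.607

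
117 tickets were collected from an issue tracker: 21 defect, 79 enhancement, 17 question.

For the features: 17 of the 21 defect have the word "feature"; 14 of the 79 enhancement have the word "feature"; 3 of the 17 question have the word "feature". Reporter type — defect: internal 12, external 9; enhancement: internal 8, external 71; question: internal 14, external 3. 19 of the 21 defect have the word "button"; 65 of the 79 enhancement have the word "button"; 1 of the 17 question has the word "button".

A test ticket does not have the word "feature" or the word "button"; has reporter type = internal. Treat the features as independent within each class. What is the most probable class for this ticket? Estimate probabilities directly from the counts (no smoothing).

question

defect: (21/117) × (4/21) × (12/21) × (2/21) ≈ 0.00186057
enhancement: (79/117) × (65/79) × (8/79) × (14/79) ≈ 0.00996991
question: (17/117) × (14/17) × (14/17) × (16/17) ≈ 0.0927454
Highest score → question.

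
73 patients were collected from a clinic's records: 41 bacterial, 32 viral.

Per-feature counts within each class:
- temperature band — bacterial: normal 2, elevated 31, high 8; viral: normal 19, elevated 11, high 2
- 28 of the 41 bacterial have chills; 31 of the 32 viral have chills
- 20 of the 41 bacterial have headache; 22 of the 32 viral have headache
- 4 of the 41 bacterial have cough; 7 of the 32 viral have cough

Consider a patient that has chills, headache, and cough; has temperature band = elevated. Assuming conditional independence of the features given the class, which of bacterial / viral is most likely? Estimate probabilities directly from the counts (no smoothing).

viral

bacterial: (41/73) × (31/41) × (28/41) × (20/41) × (4/41) ≈ 0.0138018
viral: (32/73) × (11/32) × (31/32) × (22/32) × (7/32) ≈ 0.0219534
Highest score → viral.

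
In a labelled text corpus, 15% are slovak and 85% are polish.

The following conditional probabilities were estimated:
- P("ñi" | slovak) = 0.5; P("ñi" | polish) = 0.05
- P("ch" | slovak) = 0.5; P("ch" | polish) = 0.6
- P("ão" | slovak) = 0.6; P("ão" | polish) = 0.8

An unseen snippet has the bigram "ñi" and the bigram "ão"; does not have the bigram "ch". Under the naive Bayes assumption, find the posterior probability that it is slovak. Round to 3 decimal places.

0.623

slovak: 0.15 × 0.5 × (1−0.5) × 0.6 = 0.0225
polish: 0.85 × 0.05 × (1−0.6) × 0.8 = 0.0136
P(slovak | x) = 0.0225 / 0.0361 ≈ 0.623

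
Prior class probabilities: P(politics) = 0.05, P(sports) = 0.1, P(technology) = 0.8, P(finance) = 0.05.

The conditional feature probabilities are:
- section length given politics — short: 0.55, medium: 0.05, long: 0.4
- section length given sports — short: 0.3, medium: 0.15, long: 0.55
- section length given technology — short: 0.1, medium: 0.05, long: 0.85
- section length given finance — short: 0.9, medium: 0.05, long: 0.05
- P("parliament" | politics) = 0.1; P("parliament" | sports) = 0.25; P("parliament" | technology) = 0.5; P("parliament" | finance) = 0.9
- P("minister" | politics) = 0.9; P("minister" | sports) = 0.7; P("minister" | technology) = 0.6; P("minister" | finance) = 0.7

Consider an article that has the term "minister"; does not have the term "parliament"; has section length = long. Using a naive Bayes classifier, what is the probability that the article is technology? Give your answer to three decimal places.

politics: 0.05 × 0.4 × (1−0.1) × 0.9 = 0.0162
sports: 0.1 × 0.55 × (1−0.25) × 0.7 = 0.028875
technology: 0.8 × 0.85 × (1−0.5) × 0.6 = 0.204
finance: 0.05 × 0.05 × (1−0.9) × 0.7 = 0.000175
P(technology | x) = 0.204 / 0.24925 ≈ 0.818

0.818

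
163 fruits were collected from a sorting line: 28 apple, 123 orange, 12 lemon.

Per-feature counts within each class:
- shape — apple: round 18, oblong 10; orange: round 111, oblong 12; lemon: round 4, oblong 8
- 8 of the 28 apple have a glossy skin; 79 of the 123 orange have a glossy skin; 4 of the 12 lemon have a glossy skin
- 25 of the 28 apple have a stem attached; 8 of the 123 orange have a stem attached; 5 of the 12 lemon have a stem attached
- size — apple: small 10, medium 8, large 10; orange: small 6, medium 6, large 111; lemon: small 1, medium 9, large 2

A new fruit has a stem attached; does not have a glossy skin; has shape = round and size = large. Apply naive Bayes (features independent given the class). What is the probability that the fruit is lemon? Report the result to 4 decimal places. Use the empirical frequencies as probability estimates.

apple: (28/163) × (18/28) × (20/28) × (25/28) × (10/28) ≈ 0.0251525
orange: (123/163) × (111/123) × (44/123) × (8/123) × (111/123) ≈ 0.0142983
lemon: (12/163) × (4/12) × (8/12) × (5/12) × (2/12) ≈ 0.00113611
P(lemon | x) = 0.00113611 / 0.04058691 ≈ 0.0280

0.0280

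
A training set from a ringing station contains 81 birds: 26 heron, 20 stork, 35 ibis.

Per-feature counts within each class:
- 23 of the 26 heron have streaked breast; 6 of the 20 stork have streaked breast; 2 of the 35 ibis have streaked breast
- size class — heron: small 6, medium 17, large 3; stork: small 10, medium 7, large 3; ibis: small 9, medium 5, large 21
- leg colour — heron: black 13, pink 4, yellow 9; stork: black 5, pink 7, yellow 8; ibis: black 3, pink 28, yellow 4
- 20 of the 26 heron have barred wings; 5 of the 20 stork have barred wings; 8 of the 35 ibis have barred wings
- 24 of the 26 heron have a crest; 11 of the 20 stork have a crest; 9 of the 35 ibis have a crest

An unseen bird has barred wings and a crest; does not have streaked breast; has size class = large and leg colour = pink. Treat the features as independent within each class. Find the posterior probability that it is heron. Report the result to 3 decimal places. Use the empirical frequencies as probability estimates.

heron: (26/81) × (3/26) × (3/26) × (4/26) × (20/26) × (24/26) ≈ 0.000466837
stork: (20/81) × (14/20) × (3/20) × (7/20) × (5/20) × (11/20) ≈ 0.00124769
ibis: (35/81) × (33/35) × (21/35) × (28/35) × (8/35) × (9/35) ≈ 0.0114939
P(heron | x) = 0.000466837 / 0.013208427 ≈ 0.035

0.035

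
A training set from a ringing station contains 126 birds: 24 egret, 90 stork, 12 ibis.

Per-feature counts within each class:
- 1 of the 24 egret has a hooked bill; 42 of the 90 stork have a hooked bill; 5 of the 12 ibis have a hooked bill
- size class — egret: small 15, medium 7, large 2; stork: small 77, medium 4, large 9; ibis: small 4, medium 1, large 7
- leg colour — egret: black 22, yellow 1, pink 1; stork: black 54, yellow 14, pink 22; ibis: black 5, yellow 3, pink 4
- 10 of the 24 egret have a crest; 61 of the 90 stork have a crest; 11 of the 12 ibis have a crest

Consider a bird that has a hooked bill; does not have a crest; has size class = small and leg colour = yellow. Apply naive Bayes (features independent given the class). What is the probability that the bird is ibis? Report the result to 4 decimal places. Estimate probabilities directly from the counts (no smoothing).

egret: (24/126) × (1/24) × (15/24) × (1/24) × (14/24) ≈ 0.000120563
stork: (90/126) × (42/90) × (77/90) × (14/90) × (29/90) ≈ 0.0142945
ibis: (12/126) × (5/12) × (4/12) × (3/12) × (1/12) ≈ 0.000275573
P(ibis | x) = 0.000275573 / 0.014690636 ≈ 0.0188

0.0188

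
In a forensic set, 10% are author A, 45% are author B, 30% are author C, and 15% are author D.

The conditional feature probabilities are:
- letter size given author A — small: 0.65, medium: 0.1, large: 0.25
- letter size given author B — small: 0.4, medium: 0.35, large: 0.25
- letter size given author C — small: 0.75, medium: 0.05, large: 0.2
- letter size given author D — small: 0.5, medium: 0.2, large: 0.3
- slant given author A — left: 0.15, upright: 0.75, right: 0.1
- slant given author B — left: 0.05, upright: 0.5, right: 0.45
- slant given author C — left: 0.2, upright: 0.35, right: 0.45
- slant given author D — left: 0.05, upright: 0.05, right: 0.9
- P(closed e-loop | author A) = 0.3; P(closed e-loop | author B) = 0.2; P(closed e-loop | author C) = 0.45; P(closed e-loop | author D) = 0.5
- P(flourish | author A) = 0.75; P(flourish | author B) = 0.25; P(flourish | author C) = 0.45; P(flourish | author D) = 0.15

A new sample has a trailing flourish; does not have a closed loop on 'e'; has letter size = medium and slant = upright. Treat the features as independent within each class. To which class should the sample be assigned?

author B

author A: 0.1 × 0.1 × 0.75 × (1−0.3) × 0.75 = 0.0039375
author B: 0.45 × 0.35 × 0.5 × (1−0.2) × 0.25 = 0.01575
author C: 0.3 × 0.05 × 0.35 × (1−0.45) × 0.45 = 0.001299375
author D: 0.15 × 0.2 × 0.05 × (1−0.5) × 0.15 = 0.0001125
Highest score → author B.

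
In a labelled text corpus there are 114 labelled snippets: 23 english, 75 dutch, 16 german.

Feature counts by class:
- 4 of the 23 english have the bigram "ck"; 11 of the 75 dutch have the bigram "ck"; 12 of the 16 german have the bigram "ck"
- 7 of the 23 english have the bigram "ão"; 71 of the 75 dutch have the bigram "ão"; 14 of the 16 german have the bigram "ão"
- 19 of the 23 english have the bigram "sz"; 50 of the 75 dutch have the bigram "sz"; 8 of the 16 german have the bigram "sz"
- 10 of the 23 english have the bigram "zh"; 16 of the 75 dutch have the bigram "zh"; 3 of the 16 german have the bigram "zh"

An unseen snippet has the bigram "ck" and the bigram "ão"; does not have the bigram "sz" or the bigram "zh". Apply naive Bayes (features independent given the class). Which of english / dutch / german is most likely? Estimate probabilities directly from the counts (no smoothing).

german

english: (23/114) × (4/23) × (7/23) × (4/23) × (13/23) ≈ 0.00104972
dutch: (75/114) × (11/75) × (71/75) × (25/75) × (59/75) ≈ 0.0239527
german: (16/114) × (12/16) × (14/16) × (8/16) × (13/16) ≈ 0.0374178
Highest score → german.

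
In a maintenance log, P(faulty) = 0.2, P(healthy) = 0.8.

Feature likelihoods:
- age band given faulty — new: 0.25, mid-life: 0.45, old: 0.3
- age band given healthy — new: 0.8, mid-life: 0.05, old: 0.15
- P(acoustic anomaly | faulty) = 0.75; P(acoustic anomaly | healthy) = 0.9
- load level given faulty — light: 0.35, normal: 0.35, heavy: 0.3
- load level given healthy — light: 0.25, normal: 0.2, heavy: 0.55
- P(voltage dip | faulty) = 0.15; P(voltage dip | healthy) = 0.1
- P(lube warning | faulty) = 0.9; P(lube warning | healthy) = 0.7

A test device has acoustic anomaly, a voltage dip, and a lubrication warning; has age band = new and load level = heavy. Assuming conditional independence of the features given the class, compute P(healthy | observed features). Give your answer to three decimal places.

0.936

faulty: 0.2 × 0.25 × 0.75 × 0.3 × 0.15 × 0.9 = 0.00151875
healthy: 0.8 × 0.8 × 0.9 × 0.55 × 0.1 × 0.7 = 0.022176
P(healthy | x) = 0.022176 / 0.02369475 ≈ 0.936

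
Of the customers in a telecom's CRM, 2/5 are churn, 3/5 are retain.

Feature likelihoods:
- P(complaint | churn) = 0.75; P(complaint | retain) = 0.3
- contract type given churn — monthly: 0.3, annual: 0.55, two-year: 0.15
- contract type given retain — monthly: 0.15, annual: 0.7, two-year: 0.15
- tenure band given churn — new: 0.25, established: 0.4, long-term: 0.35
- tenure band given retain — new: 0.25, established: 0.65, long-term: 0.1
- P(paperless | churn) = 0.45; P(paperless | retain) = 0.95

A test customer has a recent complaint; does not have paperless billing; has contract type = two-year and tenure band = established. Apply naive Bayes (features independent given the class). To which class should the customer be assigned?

churn: 0.4 × 0.75 × 0.15 × 0.4 × (1−0.45) = 0.0099
retain: 0.6 × 0.3 × 0.15 × 0.65 × (1−0.95) = 0.0008775
Highest score → churn.

churn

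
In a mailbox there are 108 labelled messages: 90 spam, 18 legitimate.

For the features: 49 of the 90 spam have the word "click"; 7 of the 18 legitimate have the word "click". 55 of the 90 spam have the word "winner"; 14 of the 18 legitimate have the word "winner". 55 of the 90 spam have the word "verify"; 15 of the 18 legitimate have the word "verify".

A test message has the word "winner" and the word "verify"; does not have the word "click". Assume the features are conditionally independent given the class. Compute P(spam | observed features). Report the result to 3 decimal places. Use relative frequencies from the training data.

spam: (90/108) × (41/90) × (55/90) × (55/90) ≈ 0.141775
legitimate: (18/108) × (11/18) × (14/18) × (15/18) ≈ 0.0660151
P(spam | x) = 0.141775 / 0.2077901 ≈ 0.682

0.682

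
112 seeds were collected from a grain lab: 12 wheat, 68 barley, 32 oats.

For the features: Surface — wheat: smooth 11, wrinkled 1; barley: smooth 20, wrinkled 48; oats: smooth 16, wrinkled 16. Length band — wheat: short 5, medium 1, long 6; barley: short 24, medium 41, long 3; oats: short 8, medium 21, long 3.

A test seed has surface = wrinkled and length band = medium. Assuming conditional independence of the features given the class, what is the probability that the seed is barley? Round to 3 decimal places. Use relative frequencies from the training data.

wheat: (12/112) × (1/12) × (1/12) ≈ 0.000744048
barley: (68/112) × (48/68) × (41/68) ≈ 0.258403
oats: (32/112) × (16/32) × (21/32) = 0.09375
P(barley | x) = 0.258403 / 0.352897048 ≈ 0.732

0.732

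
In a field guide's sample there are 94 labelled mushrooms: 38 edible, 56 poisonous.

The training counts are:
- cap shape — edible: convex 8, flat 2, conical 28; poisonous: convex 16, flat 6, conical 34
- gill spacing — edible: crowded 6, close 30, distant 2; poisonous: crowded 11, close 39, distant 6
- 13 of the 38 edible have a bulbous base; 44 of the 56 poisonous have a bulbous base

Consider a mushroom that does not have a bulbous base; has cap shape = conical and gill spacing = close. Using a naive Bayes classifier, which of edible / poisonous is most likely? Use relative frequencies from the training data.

edible

edible: (38/94) × (28/38) × (30/38) × (25/38) ≈ 0.154712
poisonous: (56/94) × (34/56) × (39/56) × (12/56) ≈ 0.0539785
Highest score → edible.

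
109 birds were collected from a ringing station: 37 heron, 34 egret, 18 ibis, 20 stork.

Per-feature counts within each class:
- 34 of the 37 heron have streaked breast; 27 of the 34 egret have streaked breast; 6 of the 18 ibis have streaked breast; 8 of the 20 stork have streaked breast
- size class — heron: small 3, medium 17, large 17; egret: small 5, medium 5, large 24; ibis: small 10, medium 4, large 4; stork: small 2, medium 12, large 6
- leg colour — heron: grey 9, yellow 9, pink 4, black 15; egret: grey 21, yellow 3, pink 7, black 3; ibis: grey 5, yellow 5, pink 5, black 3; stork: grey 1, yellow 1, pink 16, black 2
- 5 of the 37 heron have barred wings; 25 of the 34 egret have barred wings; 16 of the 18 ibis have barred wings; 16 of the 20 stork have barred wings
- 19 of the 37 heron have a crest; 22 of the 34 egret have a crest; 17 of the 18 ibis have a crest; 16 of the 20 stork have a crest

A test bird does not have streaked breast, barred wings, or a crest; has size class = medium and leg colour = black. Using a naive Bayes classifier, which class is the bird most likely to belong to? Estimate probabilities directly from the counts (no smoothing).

heron: (37/109) × (3/37) × (17/37) × (15/37) × (32/37) × (18/37) ≈ 0.002157
egret: (34/109) × (7/34) × (5/34) × (3/34) × (9/34) × (12/34) ≈ 0.0000778522
ibis: (18/109) × (12/18) × (4/18) × (3/18) × (2/18) × (1/18) ≈ 0.0000251696
stork: (20/109) × (12/20) × (12/20) × (2/20) × (4/20) × (4/20) ≈ 0.00026422
Highest score → heron.

heron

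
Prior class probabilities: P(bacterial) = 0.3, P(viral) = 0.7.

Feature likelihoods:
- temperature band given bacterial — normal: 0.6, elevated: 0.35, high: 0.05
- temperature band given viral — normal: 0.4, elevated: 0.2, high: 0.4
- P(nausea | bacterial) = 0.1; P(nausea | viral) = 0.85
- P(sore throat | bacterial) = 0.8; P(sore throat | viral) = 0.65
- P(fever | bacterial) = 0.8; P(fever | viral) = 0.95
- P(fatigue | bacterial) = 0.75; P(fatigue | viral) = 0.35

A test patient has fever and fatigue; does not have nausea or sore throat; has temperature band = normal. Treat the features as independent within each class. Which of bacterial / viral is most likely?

bacterial

bacterial: 0.3 × 0.6 × (1−0.1) × (1−0.8) × 0.8 × 0.75 = 0.01944
viral: 0.7 × 0.4 × (1−0.85) × (1−0.65) × 0.95 × 0.35 = 0.00488775
Highest score → bacterial.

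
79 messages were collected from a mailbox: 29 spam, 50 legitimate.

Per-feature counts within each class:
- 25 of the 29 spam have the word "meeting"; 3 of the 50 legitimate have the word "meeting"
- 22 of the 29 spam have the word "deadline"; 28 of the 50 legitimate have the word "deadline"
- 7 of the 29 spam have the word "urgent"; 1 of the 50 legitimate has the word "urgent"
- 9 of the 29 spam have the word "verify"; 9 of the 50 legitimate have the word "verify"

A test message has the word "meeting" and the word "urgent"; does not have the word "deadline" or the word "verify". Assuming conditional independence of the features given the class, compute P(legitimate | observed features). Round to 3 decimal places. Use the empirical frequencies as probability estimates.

0.021

spam: (29/79) × (25/29) × (7/29) × (7/29) × (20/29) ≈ 0.0127158
legitimate: (50/79) × (3/50) × (22/50) × (1/50) × (41/50) ≈ 0.000274025
P(legitimate | x) = 0.000274025 / 0.012989825 ≈ 0.021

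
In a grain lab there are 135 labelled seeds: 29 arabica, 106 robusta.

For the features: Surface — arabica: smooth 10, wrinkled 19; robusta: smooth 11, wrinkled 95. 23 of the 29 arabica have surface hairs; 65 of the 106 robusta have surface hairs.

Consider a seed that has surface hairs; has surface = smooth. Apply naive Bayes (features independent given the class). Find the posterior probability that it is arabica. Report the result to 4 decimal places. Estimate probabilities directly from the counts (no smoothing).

0.5404

arabica: (29/135) × (10/29) × (23/29) ≈ 0.0587484
robusta: (106/135) × (11/106) × (65/106) ≈ 0.0499651
P(arabica | x) = 0.0587484 / 0.1087135 ≈ 0.5404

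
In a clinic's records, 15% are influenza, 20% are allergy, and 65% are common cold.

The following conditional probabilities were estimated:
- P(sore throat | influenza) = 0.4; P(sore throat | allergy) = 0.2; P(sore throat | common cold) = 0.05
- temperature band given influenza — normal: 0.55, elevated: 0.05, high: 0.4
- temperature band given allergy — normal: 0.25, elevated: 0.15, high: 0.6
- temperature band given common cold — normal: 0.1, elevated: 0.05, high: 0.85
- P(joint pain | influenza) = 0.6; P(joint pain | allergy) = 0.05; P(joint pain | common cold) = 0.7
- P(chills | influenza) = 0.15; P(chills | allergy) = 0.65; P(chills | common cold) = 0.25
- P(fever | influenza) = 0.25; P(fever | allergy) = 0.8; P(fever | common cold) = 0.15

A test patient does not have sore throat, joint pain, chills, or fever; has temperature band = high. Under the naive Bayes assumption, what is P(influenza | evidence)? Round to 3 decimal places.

0.079

influenza: 0.15 × (1−0.4) × 0.4 × (1−0.6) × (1−0.15) × (1−0.25) = 0.00918
allergy: 0.2 × (1−0.2) × 0.6 × (1−0.05) × (1−0.65) × (1−0.8) = 0.006384
common cold: 0.65 × (1−0.05) × 0.85 × (1−0.7) × (1−0.25) × (1−0.15) = 0.10038234375
P(influenza | x) = 0.00918 / 0.11594634375 ≈ 0.079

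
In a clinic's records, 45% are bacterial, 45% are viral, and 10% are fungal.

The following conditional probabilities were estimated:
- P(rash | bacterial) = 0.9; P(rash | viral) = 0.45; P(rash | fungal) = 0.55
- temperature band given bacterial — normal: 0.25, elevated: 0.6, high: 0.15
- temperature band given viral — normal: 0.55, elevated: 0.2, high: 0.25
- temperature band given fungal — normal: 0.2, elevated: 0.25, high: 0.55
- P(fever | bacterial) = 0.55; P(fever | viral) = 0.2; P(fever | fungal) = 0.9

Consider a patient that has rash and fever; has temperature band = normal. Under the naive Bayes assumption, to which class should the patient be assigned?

bacterial: 0.45 × 0.9 × 0.25 × 0.55 = 0.0556875
viral: 0.45 × 0.45 × 0.55 × 0.2 = 0.022275
fungal: 0.1 × 0.55 × 0.2 × 0.9 = 0.0099
Highest score → bacterial.

bacterial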